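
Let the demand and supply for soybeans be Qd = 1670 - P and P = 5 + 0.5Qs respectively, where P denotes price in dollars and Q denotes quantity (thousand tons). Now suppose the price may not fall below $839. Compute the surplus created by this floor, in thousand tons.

837

Rearranging supply gives Qs = 2P - 10. Without the control the market clears where 1670 - P = 2P - 10, i.e. P* = 560 and Q* = 1110.
The floor of 839 is above the equilibrium price 560, so it binds.
At P = 839: Qd = 1670 - 839 = 831 and Qs = 2·839 - 10 = 1668.
Surplus = Qs - Qd = 1668 - 831 = 837.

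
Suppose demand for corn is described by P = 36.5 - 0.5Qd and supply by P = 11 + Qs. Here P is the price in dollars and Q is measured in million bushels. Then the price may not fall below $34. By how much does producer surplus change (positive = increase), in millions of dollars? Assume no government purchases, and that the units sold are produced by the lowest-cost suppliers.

-42

Rearranging demand gives Qd = 73 - 2P; rearranging supply gives Qs = P - 11. In a free market, 73 - 2P = P - 11 gives the equilibrium P* = 28, Q* = 17.
Since 34 > 28, the floor is binding.
At P = 34: Qd = 73 - 2·34 = 5 and Qs = 34 - 11 = 23.
Producer surplus without the control is ½ · (28 - 11) · 17 = 144.5.
With the floor, 5 units are sold at 34. The supply price at Q = 5 is 16, so PS = ½ · [(34 - 11) + (34 - 16)] · 5 = 102.5.
Change in producer surplus = 102.5 - 144.5 = -42.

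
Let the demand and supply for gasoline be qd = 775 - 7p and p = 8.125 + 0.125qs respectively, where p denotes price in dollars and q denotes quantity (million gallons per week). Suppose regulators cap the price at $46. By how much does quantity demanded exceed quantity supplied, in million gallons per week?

150

Rearranging supply gives qs = 8p - 65. In a free market, 775 - 7p = 8p - 65 gives the equilibrium p* = 56, q* = 383.
Because the ceiling (46) lies below the market-clearing price, it is binding.
At p = 46: qd = 775 - 7·46 = 453 and qs = 8·46 - 65 = 303.
Shortage = qd - qs = 453 - 303 = 150.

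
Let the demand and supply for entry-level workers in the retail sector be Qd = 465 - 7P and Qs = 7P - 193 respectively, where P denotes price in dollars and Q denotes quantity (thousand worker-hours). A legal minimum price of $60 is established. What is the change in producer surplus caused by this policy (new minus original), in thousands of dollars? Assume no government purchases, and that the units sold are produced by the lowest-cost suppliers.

-6.5

Setting quantity demanded equal to quantity supplied, 465 - 7P = 7P - 193, gives P* = 47 and Q* = 136.
The floor of 60 is above the equilibrium price 47, so it binds.
At P = 60: Qd = 465 - 7·60 = 45 and Qs = 7·60 - 193 = 227.
Producer surplus without the control is ½ · (47 - 193/7) · 136 = 9248/7.
With the floor, 45 units are sold at 60. The supply price at Q = 45 is 34, so PS = ½ · [(60 - 193/7) + (60 - 34)] · 45 = 18405/14.
Change in producer surplus = 18405/14 - 9248/7 = -6.5.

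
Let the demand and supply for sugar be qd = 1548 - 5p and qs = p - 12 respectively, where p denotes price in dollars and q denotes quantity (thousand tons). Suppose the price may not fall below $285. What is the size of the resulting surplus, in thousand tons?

Equilibrium: 1548 - 5p = p - 12, so 1560 = 6p and p* = 260, q* = 248.
The floor of 285 is above the equilibrium price 260, so it binds.
At p = 285: qd = 1548 - 5·285 = 123 and qs = 285 - 12 = 273.
Surplus = qs - qd = 273 - 123 = 150.

150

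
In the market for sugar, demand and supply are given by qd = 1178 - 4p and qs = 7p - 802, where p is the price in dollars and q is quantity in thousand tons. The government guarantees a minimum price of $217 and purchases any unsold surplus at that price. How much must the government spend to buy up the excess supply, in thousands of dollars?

Equilibrium: 1178 - 4p = 7p - 802, so 1980 = 11p and p* = 180, q* = 458.
Since 217 > 180, the floor is binding.
At p = 217: qd = 1178 - 4·217 = 310 and qs = 7·217 - 802 = 717.
Surplus = qs - qd = 407.
Government expenditure = surplus × support price = 407 × 217 = 88319.

88319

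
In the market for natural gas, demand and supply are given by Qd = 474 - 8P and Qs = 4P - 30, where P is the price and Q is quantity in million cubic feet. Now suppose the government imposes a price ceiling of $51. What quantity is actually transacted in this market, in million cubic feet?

138

Setting quantity demanded equal to quantity supplied, 474 - 8P = 4P - 30, gives P* = 42 and Q* = 138.
The ceiling of 51 is above the equilibrium price 42, so it is not binding; the market clears at P* = 42, Q* = 138.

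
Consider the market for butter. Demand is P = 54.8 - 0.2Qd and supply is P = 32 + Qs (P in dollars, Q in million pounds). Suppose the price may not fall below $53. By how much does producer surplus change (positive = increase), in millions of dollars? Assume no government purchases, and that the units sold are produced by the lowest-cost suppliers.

-32

Rearranging demand gives Qd = 274 - 5P; rearranging supply gives Qs = P - 32. Equilibrium: 274 - 5P = P - 32, so 306 = 6P and P* = 51, Q* = 19.
Because the floor (53) lies above the market-clearing price, it is binding.
At P = 53: Qd = 274 - 5·53 = 9 and Qs = 53 - 32 = 21.
Producer surplus without the control is ½ · (51 - 32) · 19 = 180.5.
With the floor, 9 units are sold at 53. The supply price at Q = 9 is 41, so PS = ½ · [(53 - 32) + (53 - 41)] · 9 = 148.5.
Change in producer surplus = 148.5 - 180.5 = -32.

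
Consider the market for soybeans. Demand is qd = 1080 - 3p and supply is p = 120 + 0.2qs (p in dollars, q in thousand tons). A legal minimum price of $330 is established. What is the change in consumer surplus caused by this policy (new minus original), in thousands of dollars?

-32400

Rearranging supply gives qs = 5p - 600. Equilibrium: 1080 - 3p = 5p - 600, so 1680 = 8p and p* = 210, q* = 450.
Because the floor (330) lies above the market-clearing price, it is binding.
At p = 330: qd = 1080 - 3·330 = 90 and qs = 5·330 - 600 = 1050.
Consumer surplus without the control is ½ · (360 - 210) · 450 = 33750.
With the floor, consumers buy 90 units at 330, so CS = ½ · (360 - 330) · 90 = 1350.
Change in consumer surplus = 1350 - 33750 = -32400.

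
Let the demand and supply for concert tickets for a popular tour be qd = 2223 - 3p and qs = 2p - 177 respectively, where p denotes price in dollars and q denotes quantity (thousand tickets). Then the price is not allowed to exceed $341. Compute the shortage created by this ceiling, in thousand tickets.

Without the control the market clears where 2223 - 3p = 2p - 177, i.e. p* = 480 and q* = 783.
Because the ceiling (341) lies below the market-clearing price, it is binding.
At p = 341: qd = 2223 - 3·341 = 1200 and qs = 2·341 - 177 = 505.
Shortage = qd - qs = 1200 - 505 = 695.

695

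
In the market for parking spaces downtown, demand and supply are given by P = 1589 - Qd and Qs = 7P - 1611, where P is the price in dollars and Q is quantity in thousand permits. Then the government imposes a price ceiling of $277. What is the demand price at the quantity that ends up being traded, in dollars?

1261

Rearranging demand gives Qd = 1589 - P. Without the control the market clears where 1589 - P = 7P - 1611, i.e. P* = 400 and Q* = 1189.
Because the ceiling (277) lies below the market-clearing price, it is binding.
At P = 277: Qd = 1589 - 277 = 1312 and Qs = 7·277 - 1611 = 328.
Only 328 units reach the market. On the demand curve, the marginal buyer's willingness to pay at Q = 328 is (1589 - 328) = 1261.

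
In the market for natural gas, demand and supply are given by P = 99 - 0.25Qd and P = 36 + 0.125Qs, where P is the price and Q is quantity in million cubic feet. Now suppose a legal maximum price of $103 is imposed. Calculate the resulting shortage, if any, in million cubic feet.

Rearranging demand gives Qd = 396 - 4P; rearranging supply gives Qs = 8P - 288. Equilibrium: 396 - 4P = 8P - 288, so 684 = 12P and P* = 57, Q* = 168.
The ceiling of 103 is above the equilibrium price 57, so it is not binding; the market clears at P* = 57, Q* = 168.
Since the control does not bind, there is no shortage.

0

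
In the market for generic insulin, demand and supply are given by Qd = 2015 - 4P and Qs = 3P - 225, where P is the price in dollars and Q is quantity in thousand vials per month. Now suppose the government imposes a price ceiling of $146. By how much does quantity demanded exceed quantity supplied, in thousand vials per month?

Setting quantity demanded equal to quantity supplied, 2015 - 4P = 3P - 225, gives P* = 320 and Q* = 735.
Because the ceiling (146) lies below the market-clearing price, it is binding.
At P = 146: Qd = 2015 - 4·146 = 1431 and Qs = 3·146 - 225 = 213.
Shortage = Qd - Qs = 1431 - 213 = 1218.

1218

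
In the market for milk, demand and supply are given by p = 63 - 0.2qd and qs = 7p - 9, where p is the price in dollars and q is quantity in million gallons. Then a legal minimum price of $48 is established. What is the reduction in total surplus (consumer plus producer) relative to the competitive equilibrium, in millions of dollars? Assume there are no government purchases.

Rearranging demand gives qd = 315 - 5p. Equilibrium: 315 - 5p = 7p - 9, so 324 = 12p and p* = 27, q* = 180.
Because the floor (48) lies above the market-clearing price, it is binding.
At p = 48: qd = 315 - 5·48 = 75 and qs = 7·48 - 9 = 327.
Quantity traded falls to 75. At q = 75 the demand price is (315 - 75)/5 = 48 and the supply price is (9 + 75)/7 = 12.
Deadweight loss = ½ · (48 - 12) · (180 - 75) = ½ · 36 · 105 = 1890.

1890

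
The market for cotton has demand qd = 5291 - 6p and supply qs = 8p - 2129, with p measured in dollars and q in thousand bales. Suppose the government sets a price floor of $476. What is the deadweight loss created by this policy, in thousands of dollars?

0

Equilibrium: 5291 - 6p = 8p - 2129, so 7420 = 14p and p* = 530, q* = 2111.
The floor of 476 is below the equilibrium price 530, so it is not binding; the market clears at p* = 530, q* = 2111.
Since the control does not bind, no trades are prevented and deadweight loss is zero.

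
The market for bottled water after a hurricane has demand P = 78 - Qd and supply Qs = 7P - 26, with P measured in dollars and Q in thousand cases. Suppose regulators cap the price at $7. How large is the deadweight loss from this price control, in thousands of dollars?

Rearranging demand gives Qd = 78 - P. Without the control the market clears where 78 - P = 7P - 26, i.e. P* = 13 and Q* = 65.
Because the ceiling (7) lies below the market-clearing price, it is binding.
At P = 7: Qd = 78 - 7 = 71 and Qs = 7·7 - 26 = 23.
Quantity traded falls to 23. At Q = 23 the demand price is 78 - 23 = 55 and the supply price is (26 + 23)/7 = 7.
Deadweight loss = ½ · (55 - 7) · (65 - 23) = ½ · 48 · 42 = 1008.

1008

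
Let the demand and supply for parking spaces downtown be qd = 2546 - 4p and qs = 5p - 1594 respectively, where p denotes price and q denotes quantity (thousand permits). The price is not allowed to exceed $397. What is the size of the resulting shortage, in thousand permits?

Without the control the market clears where 2546 - 4p = 5p - 1594, i.e. p* = 460 and q* = 706.
Since 397 < 460, the ceiling is binding.
At p = 397: qd = 2546 - 4·397 = 958 and qs = 5·397 - 1594 = 391.
Shortage = qd - qs = 958 - 391 = 567.

567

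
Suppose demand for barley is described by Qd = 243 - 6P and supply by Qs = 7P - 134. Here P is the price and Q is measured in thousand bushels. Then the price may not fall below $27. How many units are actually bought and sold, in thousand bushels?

Without the control the market clears where 243 - 6P = 7P - 134, i.e. P* = 29 and Q* = 69.
The floor of 27 is below the equilibrium price 29, so it is not binding; the market clears at P* = 29, Q* = 69.

69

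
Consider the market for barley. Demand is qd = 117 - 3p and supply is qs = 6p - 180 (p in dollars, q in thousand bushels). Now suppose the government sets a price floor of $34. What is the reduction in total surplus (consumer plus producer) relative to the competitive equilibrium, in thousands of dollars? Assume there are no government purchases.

In a free market, 117 - 3p = 6p - 180 gives the equilibrium p* = 33, q* = 18.
Because the floor (34) lies above the market-clearing price, it is binding.
At p = 34: qd = 117 - 3·34 = 15 and qs = 6·34 - 180 = 24.
Quantity traded falls to 15. At q = 15 the demand price is (117 - 15)/3 = 34 and the supply price is (180 + 15)/6 = 32.5.
Deadweight loss = ½ · (34 - 32.5) · (18 - 15) = ½ · 1.5 · 3 = 2.25.

2.25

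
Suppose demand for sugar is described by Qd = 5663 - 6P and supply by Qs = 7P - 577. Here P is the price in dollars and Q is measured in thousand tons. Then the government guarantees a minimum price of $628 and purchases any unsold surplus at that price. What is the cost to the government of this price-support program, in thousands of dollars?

1208272

Equilibrium: 5663 - 6P = 7P - 577, so 6240 = 13P and P* = 480, Q* = 2783.
The floor of 628 is above the equilibrium price 480, so it binds.
At P = 628: Qd = 5663 - 6·628 = 1895 and Qs = 7·628 - 577 = 3819.
Surplus = Qs - Qd = 1924.
Government expenditure = surplus × support price = 1924 × 628 = 1208272.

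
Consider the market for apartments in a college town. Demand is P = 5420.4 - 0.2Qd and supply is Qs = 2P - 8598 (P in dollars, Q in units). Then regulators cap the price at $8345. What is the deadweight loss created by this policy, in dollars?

0

Rearranging demand gives Qd = 27102 - 5P. Without the control the market clears where 27102 - 5P = 2P - 8598, i.e. P* = 5100 and Q* = 1602.
Since 8345 is above P* = 5100, the ceiling does not bind and the free-market outcome prevails.
Since the control does not bind, no trades are prevented and deadweight loss is zero.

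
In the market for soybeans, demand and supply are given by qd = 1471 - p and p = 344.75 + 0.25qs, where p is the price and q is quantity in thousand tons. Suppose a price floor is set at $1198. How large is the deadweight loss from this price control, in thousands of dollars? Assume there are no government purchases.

Rearranging supply gives qs = 4p - 1379. Equilibrium: 1471 - p = 4p - 1379, so 2850 = 5p and p* = 570, q* = 901.
Since 1198 > 570, the floor is binding.
At p = 1198: qd = 1471 - 1198 = 273 and qs = 4·1198 - 1379 = 3413.
Quantity traded falls to 273. At q = 273 the demand price is 1471 - 273 = 1198 and the supply price is (1379 + 273)/4 = 413.
Deadweight loss = ½ · (1198 - 413) · (901 - 273) = ½ · 785 · 628 = 246490.

246490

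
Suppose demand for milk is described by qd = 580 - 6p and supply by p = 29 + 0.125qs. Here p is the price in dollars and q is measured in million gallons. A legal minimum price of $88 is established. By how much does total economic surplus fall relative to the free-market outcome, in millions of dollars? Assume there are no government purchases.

4725

Rearranging supply gives qs = 8p - 232. Equilibrium: 580 - 6p = 8p - 232, so 812 = 14p and p* = 58, q* = 232.
The floor of 88 is above the equilibrium price 58, so it binds.
At p = 88: qd = 580 - 6·88 = 52 and qs = 8·88 - 232 = 472.
Quantity traded falls to 52. At q = 52 the demand price is (580 - 52)/6 = 88 and the supply price is (232 + 52)/8 = 35.5.
Deadweight loss = ½ · (88 - 35.5) · (232 - 52) = ½ · 52.5 · 180 = 4725.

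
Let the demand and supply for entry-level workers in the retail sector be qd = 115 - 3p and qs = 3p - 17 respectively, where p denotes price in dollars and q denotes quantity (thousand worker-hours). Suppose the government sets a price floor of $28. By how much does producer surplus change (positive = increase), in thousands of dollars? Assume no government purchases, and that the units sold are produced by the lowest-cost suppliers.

Setting quantity demanded equal to quantity supplied, 115 - 3p = 3p - 17, gives p* = 22 and q* = 49.
Because the floor (28) lies above the market-clearing price, it is binding.
At p = 28: qd = 115 - 3·28 = 31 and qs = 3·28 - 17 = 67.
Producer surplus without the control is ½ · (22 - 17/3) · 49 = 2401/6.
With the floor, 31 units are sold at 28. The supply price at q = 31 is 16, so PS = ½ · [(28 - 17/3) + (28 - 16)] · 31 = 3193/6.
Change in producer surplus = 3193/6 - 2401/6 = 132.

132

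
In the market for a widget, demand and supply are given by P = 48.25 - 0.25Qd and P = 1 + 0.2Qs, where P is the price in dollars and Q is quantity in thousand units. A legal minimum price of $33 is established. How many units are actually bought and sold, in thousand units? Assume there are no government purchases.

61

Rearranging demand gives Qd = 193 - 4P; rearranging supply gives Qs = 5P - 5. Equilibrium: 193 - 4P = 5P - 5, so 198 = 9P and P* = 22, Q* = 105.
Since 33 > 22, the floor is binding.
At P = 33: Qd = 193 - 4·33 = 61 and Qs = 5·33 - 5 = 160.
The quantity actually transacted is the short side, demand: 61.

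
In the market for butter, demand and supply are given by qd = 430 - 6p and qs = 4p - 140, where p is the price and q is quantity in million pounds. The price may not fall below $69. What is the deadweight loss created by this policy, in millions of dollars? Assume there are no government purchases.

1080

In a free market, 430 - 6p = 4p - 140 gives the equilibrium p* = 57, q* = 88.
Since 69 > 57, the floor is binding.
At p = 69: qd = 430 - 6·69 = 16 and qs = 4·69 - 140 = 136.
Quantity traded falls to 16. At q = 16 the demand price is (430 - 16)/6 = 69 and the supply price is (140 + 16)/4 = 39.
Deadweight loss = ½ · (69 - 39) · (88 - 16) = ½ · 30 · 72 = 1080.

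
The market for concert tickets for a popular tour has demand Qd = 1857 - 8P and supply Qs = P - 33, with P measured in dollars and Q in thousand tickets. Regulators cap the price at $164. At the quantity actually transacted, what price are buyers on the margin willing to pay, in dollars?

Without the control the market clears where 1857 - 8P = P - 33, i.e. P* = 210 and Q* = 177.
The ceiling of 164 is below the equilibrium price 210, so it binds.
At P = 164: Qd = 1857 - 8·164 = 545 and Qs = 164 - 33 = 131.
Only 131 units reach the market. On the demand curve, the marginal buyer's willingness to pay at Q = 131 is (1857 - 131)/8 = 215.75.

215.75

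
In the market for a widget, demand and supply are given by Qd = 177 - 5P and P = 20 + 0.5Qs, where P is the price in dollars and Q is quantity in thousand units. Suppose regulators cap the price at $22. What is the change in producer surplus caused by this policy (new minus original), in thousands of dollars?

-117

Rearranging supply gives Qs = 2P - 40. Setting quantity demanded equal to quantity supplied, 177 - 5P = 2P - 40, gives P* = 31 and Q* = 22.
Since 22 < 31, the ceiling is binding.
At P = 22: Qd = 177 - 5·22 = 67 and Qs = 2·22 - 40 = 4.
Producer surplus without the control is ½ · (31 - 20) · 22 = 121.
With the ceiling, producers sell 4 units at 22, so PS = ½ · (22 - 20) · 4 = 4.
Change in producer surplus = 4 - 121 = -117.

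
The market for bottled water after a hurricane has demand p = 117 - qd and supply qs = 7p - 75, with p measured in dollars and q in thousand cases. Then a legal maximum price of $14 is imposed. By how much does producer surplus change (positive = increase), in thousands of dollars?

-580

Rearranging demand gives qd = 117 - p. In a free market, 117 - p = 7p - 75 gives the equilibrium p* = 24, q* = 93.
The ceiling of 14 is below the equilibrium price 24, so it binds.
At p = 14: qd = 117 - 14 = 103 and qs = 7·14 - 75 = 23.
Producer surplus without the control is ½ · (24 - 75/7) · 93 = 8649/14.
With the ceiling, producers sell 23 units at 14, so PS = ½ · (14 - 75/7) · 23 = 529/14.
Change in producer surplus = 529/14 - 8649/14 = -580.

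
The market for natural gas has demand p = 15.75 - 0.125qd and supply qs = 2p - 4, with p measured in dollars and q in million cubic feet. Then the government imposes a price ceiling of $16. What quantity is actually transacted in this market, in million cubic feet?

Rearranging demand gives qd = 126 - 8p. Equilibrium: 126 - 8p = 2p - 4, so 130 = 10p and p* = 13, q* = 22.
Since 16 is above p* = 13, the ceiling does not bind and the free-market outcome prevails.

22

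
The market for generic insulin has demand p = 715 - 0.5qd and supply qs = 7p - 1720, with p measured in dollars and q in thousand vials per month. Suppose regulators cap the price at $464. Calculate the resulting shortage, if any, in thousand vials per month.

Rearranging demand gives qd = 1430 - 2p. Equilibrium: 1430 - 2p = 7p - 1720, so 3150 = 9p and p* = 350, q* = 730.
The ceiling of 464 is above the equilibrium price 350, so it is not binding; the market clears at p* = 350, q* = 730.
Since the control does not bind, there is no shortage.

0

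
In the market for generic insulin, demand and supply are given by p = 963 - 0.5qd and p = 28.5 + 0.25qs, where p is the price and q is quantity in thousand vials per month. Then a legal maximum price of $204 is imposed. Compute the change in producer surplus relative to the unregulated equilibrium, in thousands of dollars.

Rearranging demand gives qd = 1926 - 2p; rearranging supply gives qs = 4p - 114. Equilibrium: 1926 - 2p = 4p - 114, so 2040 = 6p and p* = 340, q* = 1246.
Since 204 < 340, the ceiling is binding.
At p = 204: qd = 1926 - 2·204 = 1518 and qs = 4·204 - 114 = 702.
Producer surplus without the control is ½ · (340 - 28.5) · 1246 = 194064.5.
With the ceiling, producers sell 702 units at 204, so PS = ½ · (204 - 28.5) · 702 = 61600.5.
Change in producer surplus = 61600.5 - 194064.5 = -132464.

-132464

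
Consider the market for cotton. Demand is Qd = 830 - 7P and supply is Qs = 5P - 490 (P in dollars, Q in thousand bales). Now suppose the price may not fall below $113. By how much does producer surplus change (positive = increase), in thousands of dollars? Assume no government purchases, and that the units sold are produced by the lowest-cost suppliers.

72.9

In a free market, 830 - 7P = 5P - 490 gives the equilibrium P* = 110, Q* = 60.
Because the floor (113) lies above the market-clearing price, it is binding.
At P = 113: Qd = 830 - 7·113 = 39 and Qs = 5·113 - 490 = 75.
Producer surplus without the control is ½ · (110 - 98) · 60 = 360.
With the floor, 39 units are sold at 113. The supply price at Q = 39 is 105.8, so PS = ½ · [(113 - 98) + (113 - 105.8)] · 39 = 432.9.
Change in producer surplus = 432.9 - 360 = 72.9.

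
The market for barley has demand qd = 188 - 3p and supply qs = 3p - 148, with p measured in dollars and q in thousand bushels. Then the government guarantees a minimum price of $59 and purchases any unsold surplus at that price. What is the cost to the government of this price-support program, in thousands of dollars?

Without the control the market clears where 188 - 3p = 3p - 148, i.e. p* = 56 and q* = 20.
The floor of 59 is above the equilibrium price 56, so it binds.
At p = 59: qd = 188 - 3·59 = 11 and qs = 3·59 - 148 = 29.
Surplus = qs - qd = 18.
Government expenditure = surplus × support price = 18 × 59 = 1062.

1062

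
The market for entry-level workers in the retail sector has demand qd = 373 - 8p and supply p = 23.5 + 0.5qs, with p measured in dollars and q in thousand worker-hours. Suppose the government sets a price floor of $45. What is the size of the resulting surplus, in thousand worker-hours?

Rearranging supply gives qs = 2p - 47. Setting quantity demanded equal to quantity supplied, 373 - 8p = 2p - 47, gives p* = 42 and q* = 37.
The floor of 45 is above the equilibrium price 42, so it binds.
At p = 45: qd = 373 - 8·45 = 13 and qs = 2·45 - 47 = 43.
Surplus = qs - qd = 43 - 13 = 30.

30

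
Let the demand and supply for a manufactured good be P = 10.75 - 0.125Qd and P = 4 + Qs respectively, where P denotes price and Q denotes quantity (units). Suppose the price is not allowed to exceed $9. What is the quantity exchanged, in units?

5

Rearranging demand gives Qd = 86 - 8P; rearranging supply gives Qs = P - 4. Setting quantity demanded equal to quantity supplied, 86 - 8P = P - 4, gives P* = 10 and Q* = 6.
The ceiling of 9 is below the equilibrium price 10, so it binds.
At P = 9: Qd = 86 - 8·9 = 14 and Qs = 9 - 4 = 5.
The quantity actually transacted is the short side, supply: 5.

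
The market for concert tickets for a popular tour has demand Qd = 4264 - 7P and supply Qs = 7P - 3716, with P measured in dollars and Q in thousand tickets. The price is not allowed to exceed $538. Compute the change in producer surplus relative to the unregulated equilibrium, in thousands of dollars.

Equilibrium: 4264 - 7P = 7P - 3716, so 7980 = 14P and P* = 570, Q* = 274.
Because the ceiling (538) lies below the market-clearing price, it is binding.
At P = 538: Qd = 4264 - 7·538 = 498 and Qs = 7·538 - 3716 = 50.
Producer surplus without the control is ½ · (570 - 3716/7) · 274 = 37538/7.
With the ceiling, producers sell 50 units at 538, so PS = ½ · (538 - 3716/7) · 50 = 1250/7.
Change in producer surplus = 1250/7 - 37538/7 = -5184.

-5184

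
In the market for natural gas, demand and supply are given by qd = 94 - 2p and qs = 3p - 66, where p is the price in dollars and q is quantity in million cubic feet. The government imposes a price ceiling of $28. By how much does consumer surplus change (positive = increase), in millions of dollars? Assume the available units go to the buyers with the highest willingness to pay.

36

Setting quantity demanded equal to quantity supplied, 94 - 2p = 3p - 66, gives p* = 32 and q* = 30.
Because the ceiling (28) lies below the market-clearing price, it is binding.
At p = 28: qd = 94 - 2·28 = 38 and qs = 3·28 - 66 = 18.
Consumer surplus without the control is ½ · (47 - 32) · 30 = 225.
With the ceiling, 18 units are sold at 28 (assume they go to the highest-value buyers). The demand price at q = 18 is 38, so CS = ½ · [(47 - 28) + (38 - 28)] · 18 = 261.
Change in consumer surplus = 261 - 225 = 36.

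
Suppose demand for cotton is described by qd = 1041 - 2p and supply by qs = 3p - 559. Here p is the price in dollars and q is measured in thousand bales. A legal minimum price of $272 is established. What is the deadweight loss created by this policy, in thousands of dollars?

0

Setting quantity demanded equal to quantity supplied, 1041 - 2p = 3p - 559, gives p* = 320 and q* = 401.
The floor of 272 is below the equilibrium price 320, so it is not binding; the market clears at p* = 320, q* = 401.
Since the control does not bind, no trades are prevented and deadweight loss is zero.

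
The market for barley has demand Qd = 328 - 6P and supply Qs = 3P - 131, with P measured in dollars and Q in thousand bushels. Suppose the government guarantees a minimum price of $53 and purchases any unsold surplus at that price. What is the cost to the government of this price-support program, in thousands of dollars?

Without the control the market clears where 328 - 6P = 3P - 131, i.e. P* = 51 and Q* = 22.
Because the floor (53) lies above the market-clearing price, it is binding.
At P = 53: Qd = 328 - 6·53 = 10 and Qs = 3·53 - 131 = 28.
Surplus = Qs - Qd = 18.
Government expenditure = surplus × support price = 18 × 53 = 954.

954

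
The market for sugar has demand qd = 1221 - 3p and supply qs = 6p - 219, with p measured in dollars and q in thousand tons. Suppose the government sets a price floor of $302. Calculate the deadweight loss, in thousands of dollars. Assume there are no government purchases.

45369

Without the control the market clears where 1221 - 3p = 6p - 219, i.e. p* = 160 and q* = 741.
Because the floor (302) lies above the market-clearing price, it is binding.
At p = 302: qd = 1221 - 3·302 = 315 and qs = 6·302 - 219 = 1593.
Quantity traded falls to 315. At q = 315 the demand price is (1221 - 315)/3 = 302 and the supply price is (219 + 315)/6 = 89.
Deadweight loss = ½ · (302 - 89) · (741 - 315) = ½ · 213 · 426 = 45369.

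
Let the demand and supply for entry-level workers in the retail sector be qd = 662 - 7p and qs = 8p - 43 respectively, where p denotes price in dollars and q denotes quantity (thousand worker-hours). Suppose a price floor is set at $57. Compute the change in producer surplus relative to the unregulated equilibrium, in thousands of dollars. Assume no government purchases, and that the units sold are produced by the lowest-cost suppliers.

2323.75

Equilibrium: 662 - 7p = 8p - 43, so 705 = 15p and p* = 47, q* = 333.
The floor of 57 is above the equilibrium price 47, so it binds.
At p = 57: qd = 662 - 7·57 = 263 and qs = 8·57 - 43 = 413.
Producer surplus without the control is ½ · (47 - 5.375) · 333 = 6930.5625.
With the floor, 263 units are sold at 57. The supply price at q = 263 is 38.25, so PS = ½ · [(57 - 5.375) + (57 - 38.25)] · 263 = 9254.3125.
Change in producer surplus = 9254.3125 - 6930.5625 = 2323.75.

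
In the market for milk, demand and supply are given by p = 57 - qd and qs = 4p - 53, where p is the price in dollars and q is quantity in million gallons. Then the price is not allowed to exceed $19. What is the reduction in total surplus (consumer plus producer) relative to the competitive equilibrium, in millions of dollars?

Rearranging demand gives qd = 57 - p. Setting quantity demanded equal to quantity supplied, 57 - p = 4p - 53, gives p* = 22 and q* = 35.
Because the ceiling (19) lies below the market-clearing price, it is binding.
At p = 19: qd = 57 - 19 = 38 and qs = 4·19 - 53 = 23.
Quantity traded falls to 23. At q = 23 the demand price is 57 - 23 = 34 and the supply price is (53 + 23)/4 = 19.
Deadweight loss = ½ · (34 - 19) · (35 - 23) = ½ · 15 · 12 = 90.

90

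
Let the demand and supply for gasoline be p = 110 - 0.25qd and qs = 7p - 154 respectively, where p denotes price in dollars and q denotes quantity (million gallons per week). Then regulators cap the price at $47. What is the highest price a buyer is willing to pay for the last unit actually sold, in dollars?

Rearranging demand gives qd = 440 - 4p. Setting quantity demanded equal to quantity supplied, 440 - 4p = 7p - 154, gives p* = 54 and q* = 224.
Because the ceiling (47) lies below the market-clearing price, it is binding.
At p = 47: qd = 440 - 4·47 = 252 and qs = 7·47 - 154 = 175.
Only 175 units reach the market. On the demand curve, the marginal buyer's willingness to pay at q = 175 is (440 - 175)/4 = 66.25.

66.25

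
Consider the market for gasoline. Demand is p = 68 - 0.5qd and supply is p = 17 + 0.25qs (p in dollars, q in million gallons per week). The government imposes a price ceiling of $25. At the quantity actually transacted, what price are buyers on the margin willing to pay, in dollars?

52

Rearranging demand gives qd = 136 - 2p; rearranging supply gives qs = 4p - 68. Setting quantity demanded equal to quantity supplied, 136 - 2p = 4p - 68, gives p* = 34 and q* = 68.
The ceiling of 25 is below the equilibrium price 34, so it binds.
At p = 25: qd = 136 - 2·25 = 86 and qs = 4·25 - 68 = 32.
Only 32 units reach the market. On the demand curve, the marginal buyer's willingness to pay at q = 32 is (136 - 32)/2 = 52.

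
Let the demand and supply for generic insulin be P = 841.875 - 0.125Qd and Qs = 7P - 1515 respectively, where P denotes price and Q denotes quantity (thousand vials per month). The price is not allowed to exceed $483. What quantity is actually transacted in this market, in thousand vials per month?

1866

Rearranging demand gives Qd = 6735 - 8P. In a free market, 6735 - 8P = 7P - 1515 gives the equilibrium P* = 550, Q* = 2335.
Since 483 < 550, the ceiling is binding.
At P = 483: Qd = 6735 - 8·483 = 2871 and Qs = 7·483 - 1515 = 1866.
The quantity actually transacted is the short side, supply: 1866.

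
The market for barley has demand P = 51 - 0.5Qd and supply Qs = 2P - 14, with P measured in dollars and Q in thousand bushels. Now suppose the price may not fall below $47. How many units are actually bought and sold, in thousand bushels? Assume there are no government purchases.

Rearranging demand gives Qd = 102 - 2P. Equilibrium: 102 - 2P = 2P - 14, so 116 = 4P and P* = 29, Q* = 44.
The floor of 47 is above the equilibrium price 29, so it binds.
At P = 47: Qd = 102 - 2·47 = 8 and Qs = 2·47 - 14 = 80.
The quantity actually transacted is the short side, demand: 8.

8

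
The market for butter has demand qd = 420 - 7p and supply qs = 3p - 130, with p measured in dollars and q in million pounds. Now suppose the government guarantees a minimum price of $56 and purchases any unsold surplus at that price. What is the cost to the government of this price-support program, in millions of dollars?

560

In a free market, 420 - 7p = 3p - 130 gives the equilibrium p* = 55, q* = 35.
Because the floor (56) lies above the market-clearing price, it is binding.
At p = 56: qd = 420 - 7·56 = 28 and qs = 3·56 - 130 = 38.
Surplus = qs - qd = 10.
Government expenditure = surplus × support price = 10 × 56 = 560.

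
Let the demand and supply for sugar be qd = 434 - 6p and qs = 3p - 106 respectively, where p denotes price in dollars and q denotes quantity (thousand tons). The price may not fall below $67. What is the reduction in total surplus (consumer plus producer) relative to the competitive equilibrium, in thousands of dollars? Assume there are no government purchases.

441

Equilibrium: 434 - 6p = 3p - 106, so 540 = 9p and p* = 60, q* = 74.
Because the floor (67) lies above the market-clearing price, it is binding.
At p = 67: qd = 434 - 6·67 = 32 and qs = 3·67 - 106 = 95.
Quantity traded falls to 32. At q = 32 the demand price is (434 - 32)/6 = 67 and the supply price is (106 + 32)/3 = 46.
Deadweight loss = ½ · (67 - 46) · (74 - 32) = ½ · 21 · 42 = 441.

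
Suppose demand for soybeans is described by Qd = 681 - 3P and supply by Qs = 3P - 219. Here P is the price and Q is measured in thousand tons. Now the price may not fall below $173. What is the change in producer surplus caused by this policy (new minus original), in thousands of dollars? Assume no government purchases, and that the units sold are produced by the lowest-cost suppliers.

2932.5

In a free market, 681 - 3P = 3P - 219 gives the equilibrium P* = 150, Q* = 231.
The floor of 173 is above the equilibrium price 150, so it binds.
At P = 173: Qd = 681 - 3·173 = 162 and Qs = 3·173 - 219 = 300.
Producer surplus without the control is ½ · (150 - 73) · 231 = 8893.5.
With the floor, 162 units are sold at 173. The supply price at Q = 162 is 127, so PS = ½ · [(173 - 73) + (173 - 127)] · 162 = 11826.
Change in producer surplus = 11826 - 8893.5 = 2932.5.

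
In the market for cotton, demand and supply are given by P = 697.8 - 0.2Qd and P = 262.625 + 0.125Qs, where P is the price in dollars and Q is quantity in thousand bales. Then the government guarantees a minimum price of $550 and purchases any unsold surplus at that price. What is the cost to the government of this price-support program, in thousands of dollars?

Rearranging demand gives Qd = 3489 - 5P; rearranging supply gives Qs = 8P - 2101. In a free market, 3489 - 5P = 8P - 2101 gives the equilibrium P* = 430, Q* = 1339.
The floor of 550 is above the equilibrium price 430, so it binds.
At P = 550: Qd = 3489 - 5·550 = 739 and Qs = 8·550 - 2101 = 2299.
Surplus = Qs - Qd = 1560.
Government expenditure = surplus × support price = 1560 × 550 = 858000.

858000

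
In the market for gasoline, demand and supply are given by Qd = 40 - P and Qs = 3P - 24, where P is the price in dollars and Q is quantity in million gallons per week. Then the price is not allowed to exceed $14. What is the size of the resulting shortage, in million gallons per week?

8

Without the control the market clears where 40 - P = 3P - 24, i.e. P* = 16 and Q* = 24.
The ceiling of 14 is below the equilibrium price 16, so it binds.
At P = 14: Qd = 40 - 14 = 26 and Qs = 3·14 - 24 = 18.
Shortage = Qd - Qs = 26 - 18 = 8.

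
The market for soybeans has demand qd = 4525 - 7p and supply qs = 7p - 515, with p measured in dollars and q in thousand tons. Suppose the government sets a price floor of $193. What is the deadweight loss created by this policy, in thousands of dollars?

Setting quantity demanded equal to quantity supplied, 4525 - 7p = 7p - 515, gives p* = 360 and q* = 2005.
Since 193 is below p* = 360, the floor does not bind and the free-market outcome prevails.
Since the control does not bind, no trades are prevented and deadweight loss is zero.

0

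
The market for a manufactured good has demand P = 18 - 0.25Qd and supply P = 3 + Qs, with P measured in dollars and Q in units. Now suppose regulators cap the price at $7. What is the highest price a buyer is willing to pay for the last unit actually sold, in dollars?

Rearranging demand gives Qd = 72 - 4P; rearranging supply gives Qs = P - 3. Setting quantity demanded equal to quantity supplied, 72 - 4P = P - 3, gives P* = 15 and Q* = 12.
Since 7 < 15, the ceiling is binding.
At P = 7: Qd = 72 - 4·7 = 44 and Qs = 7 - 3 = 4.
Only 4 units reach the market. On the demand curve, the marginal buyer's willingness to pay at Q = 4 is (72 - 4)/4 = 17.

17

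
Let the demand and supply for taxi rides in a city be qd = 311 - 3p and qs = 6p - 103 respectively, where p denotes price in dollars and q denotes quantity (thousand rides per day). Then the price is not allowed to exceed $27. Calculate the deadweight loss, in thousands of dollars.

3249

Setting quantity demanded equal to quantity supplied, 311 - 3p = 6p - 103, gives p* = 46 and q* = 173.
The ceiling of 27 is below the equilibrium price 46, so it binds.
At p = 27: qd = 311 - 3·27 = 230 and qs = 6·27 - 103 = 59.
Quantity traded falls to 59. At q = 59 the demand price is (311 - 59)/3 = 84 and the supply price is (103 + 59)/6 = 27.
Deadweight loss = ½ · (84 - 27) · (173 - 59) = ½ · 57 · 114 = 3249.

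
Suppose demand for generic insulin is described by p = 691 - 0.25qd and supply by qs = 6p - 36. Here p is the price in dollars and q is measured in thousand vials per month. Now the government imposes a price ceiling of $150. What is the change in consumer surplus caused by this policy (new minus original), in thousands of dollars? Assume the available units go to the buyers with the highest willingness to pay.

36270

Rearranging demand gives qd = 2764 - 4p. In a free market, 2764 - 4p = 6p - 36 gives the equilibrium p* = 280, q* = 1644.
The ceiling of 150 is below the equilibrium price 280, so it binds.
At p = 150: qd = 2764 - 4·150 = 2164 and qs = 6·150 - 36 = 864.
Consumer surplus without the control is ½ · (691 - 280) · 1644 = 337842.
With the ceiling, 864 units are sold at 150 (assume they go to the highest-value buyers). The demand price at q = 864 is 475, so CS = ½ · [(691 - 150) + (475 - 150)] · 864 = 374112.
Change in consumer surplus = 374112 - 337842 = 36270.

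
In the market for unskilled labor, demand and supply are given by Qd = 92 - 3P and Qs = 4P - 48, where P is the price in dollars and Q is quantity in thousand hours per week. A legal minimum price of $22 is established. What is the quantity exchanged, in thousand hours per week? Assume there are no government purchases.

Equilibrium: 92 - 3P = 4P - 48, so 140 = 7P and P* = 20, Q* = 32.
The floor of 22 is above the equilibrium price 20, so it binds.
At P = 22: Qd = 92 - 3·22 = 26 and Qs = 4·22 - 48 = 40.
The quantity actually transacted is the short side, demand: 26.

26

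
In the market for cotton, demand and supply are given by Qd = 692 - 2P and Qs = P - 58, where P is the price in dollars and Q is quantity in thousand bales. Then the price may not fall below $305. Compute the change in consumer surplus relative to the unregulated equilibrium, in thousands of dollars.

Setting quantity demanded equal to quantity supplied, 692 - 2P = P - 58, gives P* = 250 and Q* = 192.
Because the floor (305) lies above the market-clearing price, it is binding.
At P = 305: Qd = 692 - 2·305 = 82 and Qs = 305 - 58 = 247.
Consumer surplus without the control is ½ · (346 - 250) · 192 = 9216.
With the floor, consumers buy 82 units at 305, so CS = ½ · (346 - 305) · 82 = 1681.
Change in consumer surplus = 1681 - 9216 = -7535.

-7535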